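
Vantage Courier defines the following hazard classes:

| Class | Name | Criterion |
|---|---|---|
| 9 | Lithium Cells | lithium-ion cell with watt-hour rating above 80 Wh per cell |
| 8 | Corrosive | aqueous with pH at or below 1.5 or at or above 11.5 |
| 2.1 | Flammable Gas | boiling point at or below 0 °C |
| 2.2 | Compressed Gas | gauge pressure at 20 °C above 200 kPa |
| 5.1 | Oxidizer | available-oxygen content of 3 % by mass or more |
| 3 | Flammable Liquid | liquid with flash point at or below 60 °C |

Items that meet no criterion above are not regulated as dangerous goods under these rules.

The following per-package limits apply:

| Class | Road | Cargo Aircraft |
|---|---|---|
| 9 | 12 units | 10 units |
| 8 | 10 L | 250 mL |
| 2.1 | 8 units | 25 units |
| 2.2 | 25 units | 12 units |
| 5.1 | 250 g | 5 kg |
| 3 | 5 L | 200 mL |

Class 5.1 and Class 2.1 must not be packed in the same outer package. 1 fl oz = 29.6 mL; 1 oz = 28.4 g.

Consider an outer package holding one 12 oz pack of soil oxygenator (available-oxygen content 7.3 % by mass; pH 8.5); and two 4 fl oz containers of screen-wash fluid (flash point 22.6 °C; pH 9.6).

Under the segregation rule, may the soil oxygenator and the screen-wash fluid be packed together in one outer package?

The soil oxygenator has available-oxygen content 7.3 % by mass, which is ≥ 3 % by mass, so it is Class 5.1 (Oxidizer).
The screen-wash fluid has flash point 22.6 °C, which is ≤ 60 °C, so it is Class 3 (Flammable Liquid).
No segregation rule bars Class 5.1 with Class 3.

Yes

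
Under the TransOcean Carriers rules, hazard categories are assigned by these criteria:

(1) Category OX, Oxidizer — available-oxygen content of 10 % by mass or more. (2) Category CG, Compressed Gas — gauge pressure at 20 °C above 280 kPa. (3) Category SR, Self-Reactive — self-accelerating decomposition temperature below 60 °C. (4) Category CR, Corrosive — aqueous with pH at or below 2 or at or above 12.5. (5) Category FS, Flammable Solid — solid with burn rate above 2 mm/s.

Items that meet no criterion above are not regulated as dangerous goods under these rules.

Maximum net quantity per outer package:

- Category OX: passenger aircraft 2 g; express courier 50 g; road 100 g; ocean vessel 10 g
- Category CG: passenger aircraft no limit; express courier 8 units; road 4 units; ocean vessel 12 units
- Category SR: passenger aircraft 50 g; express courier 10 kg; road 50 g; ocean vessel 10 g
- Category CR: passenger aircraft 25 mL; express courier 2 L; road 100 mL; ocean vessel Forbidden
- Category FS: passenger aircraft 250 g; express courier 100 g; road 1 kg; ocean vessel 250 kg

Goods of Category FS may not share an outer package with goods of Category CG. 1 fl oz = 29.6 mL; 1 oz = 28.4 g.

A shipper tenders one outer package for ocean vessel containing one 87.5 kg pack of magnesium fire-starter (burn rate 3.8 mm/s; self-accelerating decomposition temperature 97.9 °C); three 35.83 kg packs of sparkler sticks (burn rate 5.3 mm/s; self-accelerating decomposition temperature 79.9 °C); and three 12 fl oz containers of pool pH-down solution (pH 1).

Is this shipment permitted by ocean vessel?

With burn rate 3.8 mm/s (> 2 mm/s), the magnesium fire-starter falls in Category FS.
Burn rate 5.3 mm/s meets the Category FS criterion (Flammable Solid), so the sparkler sticks are Category FS.
The pool pH-down solution has pH 1, which is ≤ 2, so it is Category CR (Corrosive).
Category CR quantity: three 12 fl oz containers = 1065.6 mL.
By ocean vessel, Category CR is Forbidden regardless of quantity.
Total Category FS: 87.5 kg + (three 35.83 kg packs = 107.49 kg) = 194.99 kg.
That is within the Category FS ocean vessel limit of 250 kg.
The segregation rule (Category FS with Category CG) does not apply to Category CR with Category FS.

No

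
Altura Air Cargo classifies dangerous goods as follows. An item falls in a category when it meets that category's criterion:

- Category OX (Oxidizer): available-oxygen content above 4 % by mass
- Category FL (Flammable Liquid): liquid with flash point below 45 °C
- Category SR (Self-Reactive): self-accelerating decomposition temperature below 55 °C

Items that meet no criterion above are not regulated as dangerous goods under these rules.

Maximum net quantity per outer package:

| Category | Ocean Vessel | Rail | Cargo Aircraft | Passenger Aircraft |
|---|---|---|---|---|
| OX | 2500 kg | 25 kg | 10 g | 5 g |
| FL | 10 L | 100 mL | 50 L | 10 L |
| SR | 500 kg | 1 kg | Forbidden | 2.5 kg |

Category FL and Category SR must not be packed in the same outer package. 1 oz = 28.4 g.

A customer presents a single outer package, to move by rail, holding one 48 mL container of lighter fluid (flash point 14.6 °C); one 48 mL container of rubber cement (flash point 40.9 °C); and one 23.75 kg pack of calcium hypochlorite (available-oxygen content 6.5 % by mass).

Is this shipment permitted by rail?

Yes

Flash point 14.6 °C meets the Category FL criterion (Flammable Liquid), so the lighter fluid is Category FL.
Flash point 40.9 °C meets the Category FL criterion (Flammable Liquid), so the rubber cement is Category FL.
Available-oxygen content 6.5 % by mass meets the Category OX criterion (Oxidizer), so the calcium hypochlorite is Category OX.
Total Category FL: 48 mL + 48 mL = 96 mL.
96 mL is within the rail limit of 100 mL for Category FL.
Category OX quantity: 23.75 kg.
23.75 kg ≤ 25 kg (rail limit, Category OX) — within limit.
The segregation rule (Category FL with Category SR) does not apply to Category FL with Category OX.
Every hazard category is within its rail limit and no segregation rule is violated.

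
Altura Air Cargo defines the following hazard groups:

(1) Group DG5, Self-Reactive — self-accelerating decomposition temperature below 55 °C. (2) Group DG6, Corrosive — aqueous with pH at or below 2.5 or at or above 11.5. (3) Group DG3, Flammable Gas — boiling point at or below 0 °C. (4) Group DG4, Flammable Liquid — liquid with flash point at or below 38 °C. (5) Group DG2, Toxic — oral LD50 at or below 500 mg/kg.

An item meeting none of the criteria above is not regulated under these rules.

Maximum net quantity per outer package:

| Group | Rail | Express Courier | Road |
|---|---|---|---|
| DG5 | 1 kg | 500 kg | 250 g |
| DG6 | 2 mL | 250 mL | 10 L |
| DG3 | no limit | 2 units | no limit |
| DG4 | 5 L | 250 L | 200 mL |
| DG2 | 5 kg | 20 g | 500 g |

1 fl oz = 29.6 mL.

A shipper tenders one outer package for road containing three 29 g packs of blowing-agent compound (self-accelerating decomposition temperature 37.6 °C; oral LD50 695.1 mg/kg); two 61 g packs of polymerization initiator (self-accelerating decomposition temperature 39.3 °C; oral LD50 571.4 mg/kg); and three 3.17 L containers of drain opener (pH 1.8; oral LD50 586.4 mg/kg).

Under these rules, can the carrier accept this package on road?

Yes

Self-accelerating decomposition temperature 37.6 °C meets the Group DG5 criterion (Self-Reactive), so the blowing-agent compound is Group DG5.
Polymerization initiator: self-accelerating decomposition temperature 39.3 °C < 55 °C → Group DG5 (Self-Reactive).
The drain opener has pH 1.8, which is ≤ 2.5, so it is Group DG6 (Corrosive).
Group DG5 net quantity: (three 29 g packs = 87 g) + (two 61 g packs = 122 g) = 209 g.
209 g is within the road limit of 250 g for Group DG5.
Group DG6 quantity: three 3.17 L containers = 9.51 L.
9.51 L ≤ 10 L (road limit, Group DG6) — within limit.
Every hazard group is within its road limit and no segregation rule is violated.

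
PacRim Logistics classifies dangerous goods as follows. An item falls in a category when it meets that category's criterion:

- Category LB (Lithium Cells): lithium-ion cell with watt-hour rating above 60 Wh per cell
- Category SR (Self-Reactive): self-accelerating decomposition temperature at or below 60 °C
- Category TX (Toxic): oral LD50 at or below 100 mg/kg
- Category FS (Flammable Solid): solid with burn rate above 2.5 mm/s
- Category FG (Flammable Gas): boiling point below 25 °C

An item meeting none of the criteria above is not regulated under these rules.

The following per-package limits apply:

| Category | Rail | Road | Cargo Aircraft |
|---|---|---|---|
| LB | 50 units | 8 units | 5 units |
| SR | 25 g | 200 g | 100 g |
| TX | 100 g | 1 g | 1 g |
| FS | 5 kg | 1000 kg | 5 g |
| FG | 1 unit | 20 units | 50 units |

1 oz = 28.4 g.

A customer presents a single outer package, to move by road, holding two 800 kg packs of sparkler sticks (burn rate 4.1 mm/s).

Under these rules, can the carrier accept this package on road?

Sparkler sticks: burn rate 4.1 mm/s > 2.5 mm/s → Category FS (Flammable Solid).
Category FS quantity: two 800 kg packs = 1600 kg.
1600 kg exceeds the road limit of 1000 kg for Category FS.

No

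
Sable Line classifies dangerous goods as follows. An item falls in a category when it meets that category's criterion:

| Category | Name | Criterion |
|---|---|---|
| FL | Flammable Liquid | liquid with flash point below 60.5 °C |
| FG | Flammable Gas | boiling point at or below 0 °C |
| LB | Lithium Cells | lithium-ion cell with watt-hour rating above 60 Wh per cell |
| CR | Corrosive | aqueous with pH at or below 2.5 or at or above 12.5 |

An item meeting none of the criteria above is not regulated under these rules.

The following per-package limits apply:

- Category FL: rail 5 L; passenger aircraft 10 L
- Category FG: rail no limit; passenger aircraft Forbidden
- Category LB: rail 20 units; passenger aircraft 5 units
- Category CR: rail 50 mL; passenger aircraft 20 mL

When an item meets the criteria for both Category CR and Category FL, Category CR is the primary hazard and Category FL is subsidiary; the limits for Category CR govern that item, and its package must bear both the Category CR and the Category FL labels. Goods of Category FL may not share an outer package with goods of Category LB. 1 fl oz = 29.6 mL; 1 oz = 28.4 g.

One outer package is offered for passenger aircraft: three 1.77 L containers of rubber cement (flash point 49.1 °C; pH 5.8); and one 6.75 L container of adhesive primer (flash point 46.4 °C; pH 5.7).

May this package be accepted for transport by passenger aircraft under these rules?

No

Flash point 49.1 °C meets the Category FL criterion (Flammable Liquid), so the rubber cement is Category FL.
With flash point 46.4 °C (< 60.5 °C), the adhesive primer falls in Category FL.
Category FL net quantity: (three 1.77 L containers = 5.31 L) + 6.75 L = 12.06 L.
That exceeds the Category FL passenger aircraft limit of 10 L.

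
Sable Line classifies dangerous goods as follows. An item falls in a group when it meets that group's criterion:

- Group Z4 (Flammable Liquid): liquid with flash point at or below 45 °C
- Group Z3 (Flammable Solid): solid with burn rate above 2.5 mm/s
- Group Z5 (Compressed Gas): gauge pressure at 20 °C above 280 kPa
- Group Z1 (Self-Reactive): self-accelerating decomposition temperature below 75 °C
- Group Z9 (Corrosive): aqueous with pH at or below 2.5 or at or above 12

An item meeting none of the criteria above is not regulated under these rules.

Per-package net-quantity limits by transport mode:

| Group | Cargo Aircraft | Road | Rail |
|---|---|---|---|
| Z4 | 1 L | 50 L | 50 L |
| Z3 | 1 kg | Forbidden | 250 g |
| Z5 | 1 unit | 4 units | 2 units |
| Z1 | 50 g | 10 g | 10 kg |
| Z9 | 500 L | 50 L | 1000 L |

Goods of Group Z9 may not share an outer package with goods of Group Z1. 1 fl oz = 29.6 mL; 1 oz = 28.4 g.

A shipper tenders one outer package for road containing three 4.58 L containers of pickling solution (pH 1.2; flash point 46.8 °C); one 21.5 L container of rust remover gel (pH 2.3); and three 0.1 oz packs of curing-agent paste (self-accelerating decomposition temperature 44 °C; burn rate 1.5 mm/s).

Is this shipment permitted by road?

With pH 1.2 (≤ 2.5), the pickling solution falls in Group Z9.
Rust remover gel: pH 2.3 ≤ 2.5 → Group Z9 (Corrosive).
With self-accelerating decomposition temperature 44 °C (< 75 °C), the curing-agent paste falls in Group Z1.
Total Group Z9: (three 4.58 L containers = 13.74 L) + 21.5 L = 35.24 L.
35.24 L ≤ 50 L (road limit, Group Z9) — within limit.
Group Z1 quantity: three 0.1 oz packs = 8.52 g.
8.52 g ≤ 10 g (road limit, Group Z1) — within limit.
Group Z9 and Group Z1 may not share an outer package.

No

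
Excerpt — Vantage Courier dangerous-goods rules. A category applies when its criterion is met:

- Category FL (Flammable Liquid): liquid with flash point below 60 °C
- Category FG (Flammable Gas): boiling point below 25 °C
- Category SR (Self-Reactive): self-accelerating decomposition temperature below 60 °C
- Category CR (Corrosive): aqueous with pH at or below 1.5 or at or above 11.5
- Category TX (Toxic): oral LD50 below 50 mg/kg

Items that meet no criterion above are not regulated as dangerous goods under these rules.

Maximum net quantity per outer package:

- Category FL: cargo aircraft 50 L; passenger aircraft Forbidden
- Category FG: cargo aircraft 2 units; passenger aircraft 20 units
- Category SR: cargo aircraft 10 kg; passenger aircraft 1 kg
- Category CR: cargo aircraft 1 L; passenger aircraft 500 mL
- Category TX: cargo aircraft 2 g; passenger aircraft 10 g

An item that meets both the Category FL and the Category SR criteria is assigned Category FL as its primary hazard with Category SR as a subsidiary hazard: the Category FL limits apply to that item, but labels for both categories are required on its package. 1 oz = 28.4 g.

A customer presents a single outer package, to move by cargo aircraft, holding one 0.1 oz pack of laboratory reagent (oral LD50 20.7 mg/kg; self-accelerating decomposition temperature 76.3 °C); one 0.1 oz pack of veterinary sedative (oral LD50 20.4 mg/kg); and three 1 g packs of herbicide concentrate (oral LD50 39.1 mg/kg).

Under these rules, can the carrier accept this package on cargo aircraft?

No

The laboratory reagent has oral LD50 20.7 mg/kg, which is < 50 mg/kg, so it is Category TX (Toxic).
With oral LD50 20.4 mg/kg (< 50 mg/kg), the veterinary sedative falls in Category TX.
Herbicide concentrate: oral LD50 39.1 mg/kg < 50 mg/kg → Category TX (Toxic).
Category TX net quantity: (one 0.1 oz pack = 2.84 g) + (one 0.1 oz pack = 2.84 g) + (three 1 g packs = 3 g) = 8.68 g.
That exceeds the Category TX cargo aircraft limit of 2 g.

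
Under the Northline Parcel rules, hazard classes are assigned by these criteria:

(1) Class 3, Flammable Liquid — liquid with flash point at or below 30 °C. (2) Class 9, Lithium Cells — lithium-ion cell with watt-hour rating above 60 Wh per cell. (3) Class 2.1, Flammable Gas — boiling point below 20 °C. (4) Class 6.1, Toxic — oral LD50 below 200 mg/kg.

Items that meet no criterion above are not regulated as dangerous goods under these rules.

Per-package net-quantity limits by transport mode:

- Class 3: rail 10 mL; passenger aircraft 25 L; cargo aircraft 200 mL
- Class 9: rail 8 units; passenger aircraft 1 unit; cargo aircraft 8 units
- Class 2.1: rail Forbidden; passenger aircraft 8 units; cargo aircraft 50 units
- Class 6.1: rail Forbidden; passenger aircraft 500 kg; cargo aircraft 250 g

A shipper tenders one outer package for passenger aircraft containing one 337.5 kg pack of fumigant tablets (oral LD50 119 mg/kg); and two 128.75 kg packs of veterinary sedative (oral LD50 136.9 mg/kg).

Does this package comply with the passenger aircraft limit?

With oral LD50 119 mg/kg (< 200 mg/kg), the fumigant tablets fall in Class 6.1.
The veterinary sedative has oral LD50 136.9 mg/kg, which is < 200 mg/kg, so it is Class 6.1 (Toxic).
Class 6.1 net quantity: 337.5 kg + (two 128.75 kg packs = 257.5 kg) = 595 kg.
595 kg > 500 kg (passenger aircraft limit, Class 6.1) — over the limit.

No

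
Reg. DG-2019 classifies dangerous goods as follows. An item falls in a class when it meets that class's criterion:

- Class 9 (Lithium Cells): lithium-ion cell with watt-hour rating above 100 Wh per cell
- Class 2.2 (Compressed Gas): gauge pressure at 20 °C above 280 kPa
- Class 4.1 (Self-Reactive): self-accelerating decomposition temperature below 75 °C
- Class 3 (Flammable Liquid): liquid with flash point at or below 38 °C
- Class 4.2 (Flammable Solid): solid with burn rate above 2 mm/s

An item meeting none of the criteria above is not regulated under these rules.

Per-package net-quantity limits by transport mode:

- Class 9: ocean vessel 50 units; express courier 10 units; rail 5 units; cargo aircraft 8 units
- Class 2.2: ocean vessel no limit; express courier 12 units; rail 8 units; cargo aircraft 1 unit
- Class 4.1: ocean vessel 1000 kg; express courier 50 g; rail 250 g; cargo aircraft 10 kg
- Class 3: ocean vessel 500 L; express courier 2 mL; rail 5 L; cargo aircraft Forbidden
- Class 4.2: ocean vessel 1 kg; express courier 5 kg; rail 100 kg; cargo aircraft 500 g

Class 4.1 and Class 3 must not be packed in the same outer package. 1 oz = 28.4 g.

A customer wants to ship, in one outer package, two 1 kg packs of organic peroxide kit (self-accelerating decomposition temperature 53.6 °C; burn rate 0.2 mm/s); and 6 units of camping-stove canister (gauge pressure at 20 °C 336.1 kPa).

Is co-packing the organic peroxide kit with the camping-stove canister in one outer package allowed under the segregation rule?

Self-accelerating decomposition temperature 53.6 °C meets the Class 4.1 criterion (Self-Reactive), so the organic peroxide kit is Class 4.1.
With gauge pressure at 20 °C 336.1 kPa (> 280 kPa), the camping-stove canister falls in Class 2.2.
No segregation rule bars Class 4.1 with Class 2.2.

Yes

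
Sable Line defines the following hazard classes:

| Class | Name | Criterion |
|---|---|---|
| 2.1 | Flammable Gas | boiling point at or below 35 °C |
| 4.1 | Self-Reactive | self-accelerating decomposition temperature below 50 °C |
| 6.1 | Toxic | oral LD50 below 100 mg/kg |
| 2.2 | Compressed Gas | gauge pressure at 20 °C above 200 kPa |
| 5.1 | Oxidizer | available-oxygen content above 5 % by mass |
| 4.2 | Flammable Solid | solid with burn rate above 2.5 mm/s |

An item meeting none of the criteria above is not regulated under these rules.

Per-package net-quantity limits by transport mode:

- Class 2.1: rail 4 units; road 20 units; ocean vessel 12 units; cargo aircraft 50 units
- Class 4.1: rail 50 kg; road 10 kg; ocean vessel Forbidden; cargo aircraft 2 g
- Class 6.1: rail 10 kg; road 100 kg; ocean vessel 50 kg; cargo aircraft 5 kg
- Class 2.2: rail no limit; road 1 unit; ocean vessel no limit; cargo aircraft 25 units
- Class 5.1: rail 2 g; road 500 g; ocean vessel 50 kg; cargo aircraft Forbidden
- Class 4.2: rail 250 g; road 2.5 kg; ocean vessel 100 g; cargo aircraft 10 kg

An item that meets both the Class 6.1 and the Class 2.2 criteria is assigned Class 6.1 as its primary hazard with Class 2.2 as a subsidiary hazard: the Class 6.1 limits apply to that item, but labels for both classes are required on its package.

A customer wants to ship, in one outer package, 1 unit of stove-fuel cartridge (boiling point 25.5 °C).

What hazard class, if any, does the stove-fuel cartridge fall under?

Boiling point 25.5 °C meets the Class 2.1 criterion (Flammable Gas), so the stove-fuel cartridge is Class 2.1.

Class 2.1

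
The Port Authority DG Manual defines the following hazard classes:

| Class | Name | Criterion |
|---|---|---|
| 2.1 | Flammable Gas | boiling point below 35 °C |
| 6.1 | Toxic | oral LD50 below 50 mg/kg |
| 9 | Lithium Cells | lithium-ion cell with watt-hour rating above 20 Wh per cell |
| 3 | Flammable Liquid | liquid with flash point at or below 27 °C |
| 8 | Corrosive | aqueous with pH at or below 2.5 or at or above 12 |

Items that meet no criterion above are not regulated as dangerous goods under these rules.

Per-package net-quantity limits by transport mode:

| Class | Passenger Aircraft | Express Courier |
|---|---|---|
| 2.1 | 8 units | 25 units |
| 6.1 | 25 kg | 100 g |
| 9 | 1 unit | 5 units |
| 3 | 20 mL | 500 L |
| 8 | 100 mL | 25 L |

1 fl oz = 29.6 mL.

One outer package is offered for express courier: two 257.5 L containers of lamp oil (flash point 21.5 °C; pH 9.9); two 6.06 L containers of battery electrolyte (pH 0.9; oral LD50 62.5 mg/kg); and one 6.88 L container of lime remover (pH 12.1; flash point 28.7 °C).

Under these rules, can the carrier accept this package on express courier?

No

With flash point 21.5 °C (≤ 27 °C), the lamp oil falls in Class 3.
Battery electrolyte: pH 0.9 ≤ 2.5 → Class 8 (Corrosive).
With pH 12.1 (≥ 12), the lime remover falls in Class 8.
Total Class 8: (two 6.06 L containers = 12.12 L) + 6.88 L = 19 L.
That is within the Class 8 express courier limit of 25 L.
Class 3 quantity: two 257.5 L containers = 515 L.
That exceeds the Class 3 express courier limit of 500 L.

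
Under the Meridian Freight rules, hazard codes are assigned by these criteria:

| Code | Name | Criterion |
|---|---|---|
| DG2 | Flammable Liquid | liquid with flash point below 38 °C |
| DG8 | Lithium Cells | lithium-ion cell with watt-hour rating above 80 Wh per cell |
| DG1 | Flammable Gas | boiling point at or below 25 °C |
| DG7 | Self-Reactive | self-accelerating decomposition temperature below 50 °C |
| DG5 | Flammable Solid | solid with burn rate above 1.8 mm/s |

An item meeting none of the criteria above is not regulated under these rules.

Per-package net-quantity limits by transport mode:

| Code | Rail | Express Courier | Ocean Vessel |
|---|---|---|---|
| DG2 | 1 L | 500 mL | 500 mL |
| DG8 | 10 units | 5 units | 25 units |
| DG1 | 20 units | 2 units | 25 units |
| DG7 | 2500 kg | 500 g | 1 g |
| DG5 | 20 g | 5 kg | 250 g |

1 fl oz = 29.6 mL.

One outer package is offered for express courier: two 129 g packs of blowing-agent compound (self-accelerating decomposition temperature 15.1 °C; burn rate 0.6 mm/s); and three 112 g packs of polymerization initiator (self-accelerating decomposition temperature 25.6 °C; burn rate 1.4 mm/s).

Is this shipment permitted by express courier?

No

With self-accelerating decomposition temperature 15.1 °C (< 50 °C), the blowing-agent compound falls in Code DG7.
Self-accelerating decomposition temperature 25.6 °C meets the Code DG7 criterion (Self-Reactive), so the polymerization initiator is Code DG7.
Code DG7 net quantity: (two 129 g packs = 258 g) + (three 112 g packs = 336 g) = 594 g.
That exceeds the Code DG7 express courier limit of 500 g.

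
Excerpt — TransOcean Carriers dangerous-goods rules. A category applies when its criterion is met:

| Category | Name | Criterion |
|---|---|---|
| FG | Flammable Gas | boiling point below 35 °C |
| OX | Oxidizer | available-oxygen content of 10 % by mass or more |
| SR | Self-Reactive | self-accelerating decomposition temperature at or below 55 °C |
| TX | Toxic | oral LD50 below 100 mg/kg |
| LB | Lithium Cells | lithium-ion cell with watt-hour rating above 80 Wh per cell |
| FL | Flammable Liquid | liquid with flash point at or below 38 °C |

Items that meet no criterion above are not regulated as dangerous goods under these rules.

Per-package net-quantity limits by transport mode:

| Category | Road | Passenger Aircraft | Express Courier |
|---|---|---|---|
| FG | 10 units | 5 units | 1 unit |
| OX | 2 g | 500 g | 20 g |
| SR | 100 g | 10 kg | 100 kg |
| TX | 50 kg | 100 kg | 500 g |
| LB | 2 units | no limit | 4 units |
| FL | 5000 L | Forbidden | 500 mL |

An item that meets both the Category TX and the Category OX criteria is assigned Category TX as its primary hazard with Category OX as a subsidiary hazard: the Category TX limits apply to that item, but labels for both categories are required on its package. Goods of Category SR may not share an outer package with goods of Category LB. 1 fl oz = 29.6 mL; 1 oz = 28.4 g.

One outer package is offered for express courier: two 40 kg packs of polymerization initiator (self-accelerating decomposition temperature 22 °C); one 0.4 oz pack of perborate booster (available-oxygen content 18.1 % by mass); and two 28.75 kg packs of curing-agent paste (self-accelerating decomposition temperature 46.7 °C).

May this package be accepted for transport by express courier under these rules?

No

With self-accelerating decomposition temperature 22 °C (≤ 55 °C), the polymerization initiator falls in Category SR.
Available-oxygen content 18.1 % by mass meets the Category OX criterion (Oxidizer), so the perborate booster is Category OX.
Self-accelerating decomposition temperature 46.7 °C meets the Category SR criterion (Self-Reactive), so the curing-agent paste is Category SR.
Total Category SR: (two 40 kg packs = 80 kg) + (two 28.75 kg packs = 57.5 kg) = 137.5 kg.
137.5 kg > 100 kg (express courier limit, Category SR) — over the limit.
Category OX quantity: one 0.4 oz pack = 11.36 g.
That is within the Category OX express courier limit of 20 g.
The segregation rule (Category SR with Category LB) does not apply to Category SR with Category OX.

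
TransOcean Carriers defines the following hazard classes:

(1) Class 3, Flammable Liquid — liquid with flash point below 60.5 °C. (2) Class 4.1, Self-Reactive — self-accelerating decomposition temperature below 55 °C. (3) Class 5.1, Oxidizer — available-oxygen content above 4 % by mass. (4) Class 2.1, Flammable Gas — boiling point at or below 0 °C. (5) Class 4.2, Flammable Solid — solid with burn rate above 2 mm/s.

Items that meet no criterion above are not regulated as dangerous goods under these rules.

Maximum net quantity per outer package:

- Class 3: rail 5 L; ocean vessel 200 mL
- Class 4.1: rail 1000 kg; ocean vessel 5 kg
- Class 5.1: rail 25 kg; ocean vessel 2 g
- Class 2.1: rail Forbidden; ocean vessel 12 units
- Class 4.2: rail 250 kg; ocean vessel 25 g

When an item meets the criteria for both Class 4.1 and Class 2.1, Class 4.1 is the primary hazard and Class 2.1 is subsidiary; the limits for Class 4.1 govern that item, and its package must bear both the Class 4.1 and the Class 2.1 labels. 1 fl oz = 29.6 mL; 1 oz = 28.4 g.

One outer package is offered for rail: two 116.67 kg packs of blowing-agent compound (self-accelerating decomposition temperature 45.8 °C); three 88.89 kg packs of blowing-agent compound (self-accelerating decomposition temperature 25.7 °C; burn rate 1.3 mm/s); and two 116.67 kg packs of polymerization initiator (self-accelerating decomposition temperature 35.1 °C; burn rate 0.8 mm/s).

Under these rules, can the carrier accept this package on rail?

Yes

The blowing-agent compound has self-accelerating decomposition temperature 45.8 °C, which is < 55 °C, so it is Class 4.1 (Self-Reactive).
With self-accelerating decomposition temperature 25.7 °C (< 55 °C), the blowing-agent compound falls in Class 4.1.
Self-accelerating decomposition temperature 35.1 °C meets the Class 4.1 criterion (Self-Reactive), so the polymerization initiator is Class 4.1.
Total Class 4.1: (two 116.67 kg packs = 233.34 kg) + (three 88.89 kg packs = 266.67 kg) + (two 116.67 kg packs = 233.34 kg) = 733.35 kg.
733.35 kg ≤ 1000 kg (rail limit, Class 4.1) — within limit.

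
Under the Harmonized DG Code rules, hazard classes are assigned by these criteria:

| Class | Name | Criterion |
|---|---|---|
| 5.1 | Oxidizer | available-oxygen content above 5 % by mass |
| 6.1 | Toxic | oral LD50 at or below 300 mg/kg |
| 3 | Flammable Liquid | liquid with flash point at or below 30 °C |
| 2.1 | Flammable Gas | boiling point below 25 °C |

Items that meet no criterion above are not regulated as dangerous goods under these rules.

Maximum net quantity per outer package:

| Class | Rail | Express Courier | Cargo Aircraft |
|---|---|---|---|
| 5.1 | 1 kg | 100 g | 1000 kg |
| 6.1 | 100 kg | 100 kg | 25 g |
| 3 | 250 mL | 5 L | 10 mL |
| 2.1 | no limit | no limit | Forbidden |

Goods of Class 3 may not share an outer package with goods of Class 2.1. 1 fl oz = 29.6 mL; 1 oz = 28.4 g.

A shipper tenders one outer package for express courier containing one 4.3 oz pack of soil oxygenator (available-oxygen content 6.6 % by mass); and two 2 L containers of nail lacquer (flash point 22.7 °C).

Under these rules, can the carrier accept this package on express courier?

The soil oxygenator has available-oxygen content 6.6 % by mass, which is > 5 % by mass, so it is Class 5.1 (Oxidizer).
Flash point 22.7 °C meets the Class 3 criterion (Flammable Liquid), so the nail lacquer is Class 3.
Class 5.1 quantity: one 4.3 oz pack = 122.12 g.
122.12 g > 100 g (express courier limit, Class 5.1) — over the limit.
Class 3 quantity: two 2 L containers = 4 L.
4 L ≤ 5 L (express courier limit, Class 3) — within limit.
The segregation rule (Class 3 with Class 2.1) does not apply to Class 5.1 with Class 3.

No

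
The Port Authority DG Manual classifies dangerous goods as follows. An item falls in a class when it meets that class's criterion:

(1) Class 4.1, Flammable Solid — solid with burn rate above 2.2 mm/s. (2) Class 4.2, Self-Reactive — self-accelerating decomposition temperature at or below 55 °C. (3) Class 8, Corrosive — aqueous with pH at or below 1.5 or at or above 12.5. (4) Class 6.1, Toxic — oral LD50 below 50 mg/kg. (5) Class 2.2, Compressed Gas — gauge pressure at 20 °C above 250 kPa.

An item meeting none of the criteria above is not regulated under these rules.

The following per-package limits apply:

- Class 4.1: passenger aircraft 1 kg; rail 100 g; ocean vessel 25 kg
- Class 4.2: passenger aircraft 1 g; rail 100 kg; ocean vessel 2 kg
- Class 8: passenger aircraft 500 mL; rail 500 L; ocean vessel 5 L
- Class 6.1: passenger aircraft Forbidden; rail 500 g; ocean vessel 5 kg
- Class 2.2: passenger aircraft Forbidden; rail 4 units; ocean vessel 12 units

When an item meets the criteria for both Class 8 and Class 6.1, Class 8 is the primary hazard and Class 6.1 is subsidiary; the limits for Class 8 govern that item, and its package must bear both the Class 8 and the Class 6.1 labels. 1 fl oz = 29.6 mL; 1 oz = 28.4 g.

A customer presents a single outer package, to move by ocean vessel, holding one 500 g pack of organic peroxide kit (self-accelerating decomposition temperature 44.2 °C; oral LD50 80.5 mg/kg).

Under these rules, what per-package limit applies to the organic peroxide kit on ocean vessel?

2 kg

Self-accelerating decomposition temperature 44.2 °C meets the Class 4.2 criterion (Self-Reactive), so the organic peroxide kit is Class 4.2.
The ocean vessel limit for Class 4.2 is 2 kg.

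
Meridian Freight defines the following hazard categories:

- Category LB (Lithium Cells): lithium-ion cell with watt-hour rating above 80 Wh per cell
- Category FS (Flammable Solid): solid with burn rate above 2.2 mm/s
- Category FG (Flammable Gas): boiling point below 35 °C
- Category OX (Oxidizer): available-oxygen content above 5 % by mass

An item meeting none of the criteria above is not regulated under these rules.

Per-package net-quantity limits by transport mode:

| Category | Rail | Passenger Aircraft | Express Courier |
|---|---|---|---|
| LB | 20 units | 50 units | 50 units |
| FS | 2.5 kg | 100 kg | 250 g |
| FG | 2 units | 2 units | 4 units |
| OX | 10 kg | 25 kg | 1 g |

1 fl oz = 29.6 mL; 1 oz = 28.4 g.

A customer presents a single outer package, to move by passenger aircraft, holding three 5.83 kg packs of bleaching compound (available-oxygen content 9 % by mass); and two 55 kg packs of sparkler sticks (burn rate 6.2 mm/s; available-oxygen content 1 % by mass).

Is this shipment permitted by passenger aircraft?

No

The bleaching compound has available-oxygen content 9 % by mass, which is > 5 % by mass, so it is Category OX (Oxidizer).
With burn rate 6.2 mm/s (> 2.2 mm/s), the sparkler sticks fall in Category FS.
Category OX quantity: three 5.83 kg packs = 17.49 kg.
17.49 kg is within the passenger aircraft limit of 25 kg for Category OX.
Category FS quantity: two 55 kg packs = 110 kg.
That exceeds the Category FS passenger aircraft limit of 100 kg.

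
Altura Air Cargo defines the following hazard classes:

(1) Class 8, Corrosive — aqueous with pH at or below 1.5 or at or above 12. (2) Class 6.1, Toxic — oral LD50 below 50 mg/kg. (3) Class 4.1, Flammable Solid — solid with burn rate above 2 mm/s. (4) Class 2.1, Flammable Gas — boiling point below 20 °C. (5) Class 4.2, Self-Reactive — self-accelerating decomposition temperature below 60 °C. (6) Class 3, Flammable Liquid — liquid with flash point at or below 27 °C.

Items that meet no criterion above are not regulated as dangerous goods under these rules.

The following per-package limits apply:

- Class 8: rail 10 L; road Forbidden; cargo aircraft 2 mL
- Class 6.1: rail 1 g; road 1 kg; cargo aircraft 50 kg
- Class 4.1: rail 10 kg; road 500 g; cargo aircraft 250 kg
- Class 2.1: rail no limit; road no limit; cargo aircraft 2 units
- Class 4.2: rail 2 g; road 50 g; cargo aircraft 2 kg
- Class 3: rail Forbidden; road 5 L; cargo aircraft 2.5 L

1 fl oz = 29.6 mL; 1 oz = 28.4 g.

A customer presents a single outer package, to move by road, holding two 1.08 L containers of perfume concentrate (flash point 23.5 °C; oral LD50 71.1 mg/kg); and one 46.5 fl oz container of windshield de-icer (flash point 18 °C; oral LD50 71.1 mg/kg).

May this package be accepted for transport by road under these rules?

Yes

The perfume concentrate has flash point 23.5 °C, which is ≤ 27 °C, so it is Class 3 (Flammable Liquid).
Flash point 18 °C meets the Class 3 criterion (Flammable Liquid), so the windshield de-icer is Class 3.
Total Class 3: (two 1.08 L containers = 2.16 L) + (one 46.5 fl oz container = 1376.4 mL) = 3536.4 mL.
That is within the Class 3 road limit of 5 L.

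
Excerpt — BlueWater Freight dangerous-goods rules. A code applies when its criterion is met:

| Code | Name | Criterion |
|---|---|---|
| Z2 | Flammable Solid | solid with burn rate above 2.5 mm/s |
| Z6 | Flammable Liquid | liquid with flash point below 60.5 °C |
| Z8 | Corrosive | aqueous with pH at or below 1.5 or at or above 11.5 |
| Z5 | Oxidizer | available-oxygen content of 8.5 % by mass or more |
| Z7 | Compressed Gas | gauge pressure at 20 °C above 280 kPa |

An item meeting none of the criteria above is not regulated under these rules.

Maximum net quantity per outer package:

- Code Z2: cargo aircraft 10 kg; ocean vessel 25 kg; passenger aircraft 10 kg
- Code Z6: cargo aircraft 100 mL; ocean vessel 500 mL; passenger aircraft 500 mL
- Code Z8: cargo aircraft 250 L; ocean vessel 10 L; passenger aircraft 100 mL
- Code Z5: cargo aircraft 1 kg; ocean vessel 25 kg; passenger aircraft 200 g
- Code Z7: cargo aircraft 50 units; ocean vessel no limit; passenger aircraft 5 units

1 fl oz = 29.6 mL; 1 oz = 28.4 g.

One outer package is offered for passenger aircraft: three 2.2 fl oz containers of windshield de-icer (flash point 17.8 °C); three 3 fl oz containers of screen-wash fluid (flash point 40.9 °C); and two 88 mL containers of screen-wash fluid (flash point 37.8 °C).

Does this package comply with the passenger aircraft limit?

The windshield de-icer has flash point 17.8 °C, which is < 60.5 °C, so it is Code Z6 (Flammable Liquid).
Flash point 40.9 °C meets the Code Z6 criterion (Flammable Liquid), so the screen-wash fluid is Code Z6.
With flash point 37.8 °C (< 60.5 °C), the screen-wash fluid falls in Code Z6.
Total Code Z6: (three 2.2 fl oz containers = 195.36 mL) + (three 3 fl oz containers = 266.4 mL) + (two 88 mL containers = 176 mL) = 637.76 mL.
That exceeds the Code Z6 passenger aircraft limit of 500 mL.

No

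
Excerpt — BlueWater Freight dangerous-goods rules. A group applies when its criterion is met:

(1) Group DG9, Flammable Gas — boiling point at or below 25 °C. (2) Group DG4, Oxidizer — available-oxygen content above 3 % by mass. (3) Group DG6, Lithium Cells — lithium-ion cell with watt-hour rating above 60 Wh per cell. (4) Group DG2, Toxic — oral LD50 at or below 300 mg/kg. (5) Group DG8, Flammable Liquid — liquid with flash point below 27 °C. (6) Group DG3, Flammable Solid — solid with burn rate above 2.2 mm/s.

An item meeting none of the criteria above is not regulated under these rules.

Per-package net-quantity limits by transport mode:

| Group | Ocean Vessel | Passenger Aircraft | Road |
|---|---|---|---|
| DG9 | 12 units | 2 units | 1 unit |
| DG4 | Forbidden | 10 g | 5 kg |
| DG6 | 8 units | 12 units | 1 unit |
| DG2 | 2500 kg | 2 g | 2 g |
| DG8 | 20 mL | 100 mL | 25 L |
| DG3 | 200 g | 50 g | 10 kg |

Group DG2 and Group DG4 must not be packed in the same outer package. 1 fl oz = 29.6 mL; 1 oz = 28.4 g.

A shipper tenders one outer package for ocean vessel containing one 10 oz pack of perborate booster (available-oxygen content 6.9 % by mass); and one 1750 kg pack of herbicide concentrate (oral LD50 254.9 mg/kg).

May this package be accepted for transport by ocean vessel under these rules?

With available-oxygen content 6.9 % by mass (> 3 % by mass), the perborate booster falls in Group DG4.
Herbicide concentrate: oral LD50 254.9 mg/kg ≤ 300 mg/kg → Group DG2 (Toxic).
Group DG2 quantity: 1750 kg.
That is within the Group DG2 ocean vessel limit of 2500 kg.
Group DG4 quantity: one 10 oz pack = 284 g.
Group DG4 is Forbidden by ocean vessel.
Group DG2 and Group DG4 may not share an outer package.

No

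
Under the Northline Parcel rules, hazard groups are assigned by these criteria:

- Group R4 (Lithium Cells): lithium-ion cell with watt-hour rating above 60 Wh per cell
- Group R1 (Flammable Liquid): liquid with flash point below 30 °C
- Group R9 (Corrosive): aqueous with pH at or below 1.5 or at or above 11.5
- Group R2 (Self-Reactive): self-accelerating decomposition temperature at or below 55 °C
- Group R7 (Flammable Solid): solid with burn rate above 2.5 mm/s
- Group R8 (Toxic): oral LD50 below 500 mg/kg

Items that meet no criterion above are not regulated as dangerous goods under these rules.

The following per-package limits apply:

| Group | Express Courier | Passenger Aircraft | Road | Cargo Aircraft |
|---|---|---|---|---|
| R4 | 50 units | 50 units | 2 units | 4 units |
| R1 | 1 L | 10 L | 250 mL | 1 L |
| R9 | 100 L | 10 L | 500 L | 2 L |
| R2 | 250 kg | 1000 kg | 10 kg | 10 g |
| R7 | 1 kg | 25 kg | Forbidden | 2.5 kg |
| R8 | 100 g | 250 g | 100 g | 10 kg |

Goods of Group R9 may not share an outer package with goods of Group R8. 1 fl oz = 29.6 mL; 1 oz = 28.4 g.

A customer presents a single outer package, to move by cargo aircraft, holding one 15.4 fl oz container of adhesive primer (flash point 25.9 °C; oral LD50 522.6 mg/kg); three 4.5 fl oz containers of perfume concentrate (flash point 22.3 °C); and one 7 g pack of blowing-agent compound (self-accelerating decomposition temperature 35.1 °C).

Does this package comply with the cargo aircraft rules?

The adhesive primer has flash point 25.9 °C, which is < 30 °C, so it is Group R1 (Flammable Liquid).
With flash point 22.3 °C (< 30 °C), the perfume concentrate falls in Group R1.
Blowing-agent compound: self-accelerating decomposition temperature 35.1 °C ≤ 55 °C → Group R2 (Self-Reactive).
Total Group R1: (one 15.4 fl oz container = 455.84 mL) + (three 4.5 fl oz containers = 399.6 mL) = 855.44 mL.
That is within the Group R1 cargo aircraft limit of 1 L.
Group R2 quantity: 7 g.
That is within the Group R2 cargo aircraft limit of 10 g.
The segregation rule (Group R9 with Group R8) does not apply to Group R1 with Group R2.
Every hazard group is within its cargo aircraft limit and no segregation rule is violated.

Yes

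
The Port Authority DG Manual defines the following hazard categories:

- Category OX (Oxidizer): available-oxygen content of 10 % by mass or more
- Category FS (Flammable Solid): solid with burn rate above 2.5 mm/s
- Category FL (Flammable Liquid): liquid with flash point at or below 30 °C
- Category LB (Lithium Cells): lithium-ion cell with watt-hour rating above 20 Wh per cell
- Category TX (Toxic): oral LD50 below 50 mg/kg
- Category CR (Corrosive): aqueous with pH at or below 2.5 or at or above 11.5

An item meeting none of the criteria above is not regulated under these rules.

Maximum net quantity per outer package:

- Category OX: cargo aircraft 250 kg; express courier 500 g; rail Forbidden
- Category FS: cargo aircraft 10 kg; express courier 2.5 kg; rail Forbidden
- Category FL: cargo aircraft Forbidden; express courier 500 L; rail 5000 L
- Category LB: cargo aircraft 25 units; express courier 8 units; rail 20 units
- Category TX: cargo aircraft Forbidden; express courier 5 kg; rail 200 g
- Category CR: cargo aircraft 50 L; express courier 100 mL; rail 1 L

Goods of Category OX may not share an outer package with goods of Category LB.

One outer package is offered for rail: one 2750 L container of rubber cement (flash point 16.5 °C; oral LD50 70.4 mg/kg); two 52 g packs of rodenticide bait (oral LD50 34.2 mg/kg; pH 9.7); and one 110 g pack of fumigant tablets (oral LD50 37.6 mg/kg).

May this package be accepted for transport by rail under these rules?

No

The rubber cement has flash point 16.5 °C, which is ≤ 30 °C, so it is Category FL (Flammable Liquid).
Oral LD50 34.2 mg/kg meets the Category TX criterion (Toxic), so the rodenticide bait is Category TX.
With oral LD50 37.6 mg/kg (< 50 mg/kg), the fumigant tablets fall in Category TX.
Category TX net quantity: (two 52 g packs = 104 g) + 110 g = 214 g.
214 g exceeds the rail limit of 200 g for Category TX.
Category FL quantity: 2750 L.
That is within the Category FL rail limit of 5000 L.
The segregation rule (Category OX with Category LB) does not apply to Category TX with Category FL.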